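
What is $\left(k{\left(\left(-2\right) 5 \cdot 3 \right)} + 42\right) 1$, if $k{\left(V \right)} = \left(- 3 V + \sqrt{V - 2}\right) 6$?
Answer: $582 + 24 i \sqrt{2} \approx 582.0 + 33.941 i$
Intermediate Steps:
$k{\left(V \right)} = - 18 V + 6 \sqrt{-2 + V}$ ($k{\left(V \right)} = \left(- 3 V + \sqrt{-2 + V}\right) 6 = \left(\sqrt{-2 + V} - 3 V\right) 6 = - 18 V + 6 \sqrt{-2 + V}$)
$\left(k{\left(\left(-2\right) 5 \cdot 3 \right)} + 42\right) 1 = \left(\left(- 18 \left(-2\right) 5 \cdot 3 + 6 \sqrt{-2 + \left(-2\right) 5 \cdot 3}\right) + 42\right) 1 = \left(\left(- 18 \left(\left(-10\right) 3\right) + 6 \sqrt{-2 - 30}\right) + 42\right) 1 = \left(\left(\left(-18\right) \left(-30\right) + 6 \sqrt{-2 - 30}\right) + 42\right) 1 = \left(\left(540 + 6 \sqrt{-32}\right) + 42\right) 1 = \left(\left(540 + 6 \cdot 4 i \sqrt{2}\right) + 42\right) 1 = \left(\left(540 + 24 i \sqrt{2}\right) + 42\right) 1 = \left(582 + 24 i \sqrt{2}\right) 1 = 582 + 24 i \sqrt{2}$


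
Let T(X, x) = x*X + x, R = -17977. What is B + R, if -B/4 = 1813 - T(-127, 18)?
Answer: -34301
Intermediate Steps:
T(X, x) = x + X*x (T(X, x) = X*x + x = x + X*x)
B = -16324 (B = -4*(1813 - 18*(1 - 127)) = -4*(1813 - 18*(-126)) = -4*(1813 - 1*(-2268)) = -4*(1813 + 2268) = -4*4081 = -16324)
B + R = -16324 - 17977 = -34301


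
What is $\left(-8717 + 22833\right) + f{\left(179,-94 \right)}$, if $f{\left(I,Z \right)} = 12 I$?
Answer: $16264$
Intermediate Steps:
$\left(-8717 + 22833\right) + f{\left(179,-94 \right)} = \left(-8717 + 22833\right) + 12 \cdot 179 = 14116 + 2148 = 16264$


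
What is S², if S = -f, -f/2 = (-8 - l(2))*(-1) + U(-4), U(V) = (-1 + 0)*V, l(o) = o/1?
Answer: 784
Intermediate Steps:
l(o) = o (l(o) = o*1 = o)
U(V) = -V
f = -28 (f = -2*((-8 - 1*2)*(-1) - 1*(-4)) = -2*((-8 - 2)*(-1) + 4) = -2*(-10*(-1) + 4) = -2*(10 + 4) = -2*14 = -28)
S = 28 (S = -1*(-28) = 28)
S² = 28² = 784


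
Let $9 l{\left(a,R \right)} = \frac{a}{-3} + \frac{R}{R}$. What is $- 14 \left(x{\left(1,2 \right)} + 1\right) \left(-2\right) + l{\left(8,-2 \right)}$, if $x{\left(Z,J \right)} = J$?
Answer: $\frac{2263}{27} \approx 83.815$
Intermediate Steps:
$l{\left(a,R \right)} = \frac{1}{9} - \frac{a}{27}$ ($l{\left(a,R \right)} = \frac{\frac{a}{-3} + \frac{R}{R}}{9} = \frac{a \left(- \frac{1}{3}\right) + 1}{9} = \frac{- \frac{a}{3} + 1}{9} = \frac{1 - \frac{a}{3}}{9} = \frac{1}{9} - \frac{a}{27}$)
$- 14 \left(x{\left(1,2 \right)} + 1\right) \left(-2\right) + l{\left(8,-2 \right)} = - 14 \left(2 + 1\right) \left(-2\right) + \left(\frac{1}{9} - \frac{8}{27}\right) = - 14 \cdot 3 \left(-2\right) + \left(\frac{1}{9} - \frac{8}{27}\right) = \left(-14\right) \left(-6\right) - \frac{5}{27} = 84 - \frac{5}{27} = \frac{2263}{27}$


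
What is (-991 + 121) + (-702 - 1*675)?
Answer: -2247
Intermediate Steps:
(-991 + 121) + (-702 - 1*675) = -870 + (-702 - 675) = -870 - 1377 = -2247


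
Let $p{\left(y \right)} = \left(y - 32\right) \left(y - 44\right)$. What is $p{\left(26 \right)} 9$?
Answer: $972$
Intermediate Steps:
$p{\left(y \right)} = \left(-44 + y\right) \left(-32 + y\right)$ ($p{\left(y \right)} = \left(-32 + y\right) \left(-44 + y\right) = \left(-44 + y\right) \left(-32 + y\right)$)
$p{\left(26 \right)} 9 = \left(1408 + 26^{2} - 1976\right) 9 = \left(1408 + 676 - 1976\right) 9 = 108 \cdot 9 = 972$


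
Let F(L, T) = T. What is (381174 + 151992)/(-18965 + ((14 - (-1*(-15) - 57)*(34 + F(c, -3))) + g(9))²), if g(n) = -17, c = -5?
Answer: 266583/834218 ≈ 0.31956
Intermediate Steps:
(381174 + 151992)/(-18965 + ((14 - (-1*(-15) - 57)*(34 + F(c, -3))) + g(9))²) = (381174 + 151992)/(-18965 + ((14 - (-1*(-15) - 57)*(34 - 3)) - 17)²) = 533166/(-18965 + ((14 - (15 - 57)*31) - 17)²) = 533166/(-18965 + ((14 - (-42)*31) - 17)²) = 533166/(-18965 + ((14 - 1*(-1302)) - 17)²) = 533166/(-18965 + ((14 + 1302) - 17)²) = 533166/(-18965 + (1316 - 17)²) = 533166/(-18965 + 1299²) = 533166/(-18965 + 1687401) = 533166/1668436 = 533166*(1/1668436) = 266583/834218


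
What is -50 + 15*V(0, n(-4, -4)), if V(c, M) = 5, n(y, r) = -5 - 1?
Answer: 25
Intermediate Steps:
n(y, r) = -6
-50 + 15*V(0, n(-4, -4)) = -50 + 15*5 = -50 + 75 = 25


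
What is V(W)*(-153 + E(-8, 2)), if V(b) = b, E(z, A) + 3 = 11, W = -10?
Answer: 1450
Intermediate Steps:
E(z, A) = 8 (E(z, A) = -3 + 11 = 8)
V(W)*(-153 + E(-8, 2)) = -10*(-153 + 8) = -10*(-145) = 1450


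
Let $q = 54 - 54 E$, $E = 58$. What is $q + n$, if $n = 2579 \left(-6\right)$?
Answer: $-18552$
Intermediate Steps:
$n = -15474$
$q = -3078$ ($q = 54 - 3132 = -3078$)
$q + n = -3078 - 15474 = -18552$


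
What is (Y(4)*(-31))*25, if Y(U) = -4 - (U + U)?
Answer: 9300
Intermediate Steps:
Y(U) = -4 - 2*U
(Y(4)*(-31))*25 = ((-4 - 2*4)*(-31))*25 = ((-4 - 8)*(-31))*25 = -12*(-31)*25 = 372*25 = 9300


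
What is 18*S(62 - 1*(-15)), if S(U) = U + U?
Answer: 2772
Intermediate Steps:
S(U) = 2*U
18*S(62 - 1*(-15)) = 18*(2*(62 - 1*(-15))) = 18*(2*(62 + 15)) = 18*(2*77) = 18*154 = 2772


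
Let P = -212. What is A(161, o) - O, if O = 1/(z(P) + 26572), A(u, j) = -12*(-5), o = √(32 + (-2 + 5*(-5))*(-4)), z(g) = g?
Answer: 1581599/26360 ≈ 60.000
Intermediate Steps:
o = 2*√35 (o = √(32 + (-2 - 25)*(-4)) = √(32 - 27*(-4)) = √(32 + 108) = √140 = 2*√35 ≈ 11.832)
A(u, j) = 60
O = 1/26360 (O = 1/(-212 + 26572) = 1/26360 ≈ 3.7936e-5)
A(161, o) - O = 60 - 1*1/26360 = 60 - 1/26360 = 1581599/26360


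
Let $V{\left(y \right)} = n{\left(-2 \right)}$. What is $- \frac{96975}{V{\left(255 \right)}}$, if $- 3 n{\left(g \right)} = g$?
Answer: $- \frac{290925}{2} \approx -1.4546 \cdot 10^{5}$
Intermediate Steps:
$n{\left(g \right)} = - \frac{g}{3}$
$V{\left(y \right)} = \frac{2}{3}$ ($V{\left(y \right)} = \left(- \frac{1}{3}\right) \left(-2\right) = \frac{2}{3}$)
$- \frac{96975}{V{\left(255 \right)}} = - \frac{96975}{\frac{2}{3}} = \left(-96975\right) \frac{3}{2} = - \frac{290925}{2}$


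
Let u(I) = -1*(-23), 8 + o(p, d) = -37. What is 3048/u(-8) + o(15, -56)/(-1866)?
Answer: 1896201/14306 ≈ 132.55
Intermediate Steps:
o(p, d) = -45 (o(p, d) = -8 - 37 = -45)
u(I) = 23
3048/u(-8) + o(15, -56)/(-1866) = 3048/23 - 45/(-1866) = 3048*(1/23) - 45*(-1/1866) = 3048/23 + 15/622 = 1896201/14306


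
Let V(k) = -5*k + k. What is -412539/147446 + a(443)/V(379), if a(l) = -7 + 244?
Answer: -330176913/111764068 ≈ -2.9542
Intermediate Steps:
V(k) = -4*k
a(l) = 237
-412539/147446 + a(443)/V(379) = -412539/147446 + 237/((-4*379)) = -412539*1/147446 + 237/(-1516) = -412539/147446 + 237*(-1/1516) = -412539/147446 - 237/1516 = -330176913/111764068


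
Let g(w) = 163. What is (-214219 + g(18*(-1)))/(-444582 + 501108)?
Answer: -35676/9421 ≈ -3.7869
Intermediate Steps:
(-214219 + g(18*(-1)))/(-444582 + 501108) = (-214219 + 163)/(-444582 + 501108) = -214056/56526 = -214056*1/56526 = -35676/9421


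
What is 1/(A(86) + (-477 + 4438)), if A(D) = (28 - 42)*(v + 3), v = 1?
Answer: 1/3905 ≈ 0.00025608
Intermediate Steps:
A(D) = -56 (A(D) = (28 - 42)*(1 + 3) = -14*4 = -56)
1/(A(86) + (-477 + 4438)) = 1/(-56 + (-477 + 4438)) = 1/(-56 + 3961) = 1/3905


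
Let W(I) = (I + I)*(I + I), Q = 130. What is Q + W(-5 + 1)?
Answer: 194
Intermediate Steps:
W(I) = 4*I² (W(I) = (2*I)*(2*I) = 4*I²)
Q + W(-5 + 1) = 130 + 4*(-5 + 1)² = 130 + 4*(-4)² = 130 + 4*16 = 130 + 64 = 194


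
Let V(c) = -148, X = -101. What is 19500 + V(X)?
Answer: 19352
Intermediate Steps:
19500 + V(X) = 19500 - 148 = 19352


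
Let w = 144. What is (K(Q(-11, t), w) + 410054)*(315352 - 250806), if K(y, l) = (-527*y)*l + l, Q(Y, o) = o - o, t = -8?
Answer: 26476640108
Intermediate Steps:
Q(Y, o) = 0
K(y, l) = l - 527*l*y (K(y, l) = -527*l*y + l = l - 527*l*y)
(K(Q(-11, t), w) + 410054)*(315352 - 250806) = (144*(1 - 527*0) + 410054)*(315352 - 250806) = (144*(1 + 0) + 410054)*64546 = (144*1 + 410054)*64546 = (144 + 410054)*64546 = 410198*64546 = 26476640108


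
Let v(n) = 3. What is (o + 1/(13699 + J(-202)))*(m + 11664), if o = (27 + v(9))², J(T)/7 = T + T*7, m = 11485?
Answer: 7104431407/341 ≈ 2.0834e+7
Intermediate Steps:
J(T) = 56*T (J(T) = 7*(T + T*7) = 7*(T + 7*T) = 7*(8*T) = 56*T)
o = 900 (o = (27 + 3)² = 30² = 900)
(o + 1/(13699 + J(-202)))*(m + 11664) = (900 + 1/(13699 + 56*(-202)))*(11485 + 11664) = (900 + 1/(13699 - 11312))*23149 = (900 + 1/2387)*23149 = (2148301/2387)*23149 = 7104431407/341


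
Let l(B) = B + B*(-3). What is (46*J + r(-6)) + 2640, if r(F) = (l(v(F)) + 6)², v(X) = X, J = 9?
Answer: 3378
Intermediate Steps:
l(B) = -2*B (l(B) = B - 3*B = -2*B)
r(F) = (6 - 2*F)² (r(F) = (-2*F + 6)² = (6 - 2*F)²)
(46*J + r(-6)) + 2640 = (46*9 + 4*(-3 - 6)²) + 2640 = (414 + 4*(-9)²) + 2640 = (414 + 4*81) + 2640 = (414 + 324) + 2640 = 738 + 2640 = 3378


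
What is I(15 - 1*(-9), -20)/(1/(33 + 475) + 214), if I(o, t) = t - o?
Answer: -2032/9883 ≈ -0.20561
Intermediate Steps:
I(15 - 1*(-9), -20)/(1/(33 + 475) + 214) = (-20 - (15 - 1*(-9)))/(1/(33 + 475) + 214) = (-20 - (15 + 9))/(1/508 + 214) = (-20 - 1*24)/(1/508 + 214) = (-20 - 24)/(108713/508) = -44*508/108713 = -2032/9883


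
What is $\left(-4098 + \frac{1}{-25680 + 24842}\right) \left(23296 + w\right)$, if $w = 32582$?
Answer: $- \frac{95946018375}{419} \approx -2.2899 \cdot 10^{8}$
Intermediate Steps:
$\left(-4098 + \frac{1}{-25680 + 24842}\right) \left(23296 + w\right) = \left(-4098 + \frac{1}{-25680 + 24842}\right) \left(23296 + 32582\right) = \left(-4098 + \frac{1}{-838}\right) 55878 = \left(-4098 - \frac{1}{838}\right) 55878 = \left(- \frac{3434125}{838}\right) 55878 = - \frac{95946018375}{419}$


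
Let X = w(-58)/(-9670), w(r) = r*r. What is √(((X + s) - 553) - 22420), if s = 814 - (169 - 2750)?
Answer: 8*I*√7151366305/4835 ≈ 139.92*I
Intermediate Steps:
w(r) = r²
s = 3395 (s = 814 - 1*(-2581) = 814 + 2581 = 3395)
X = -1682/4835 (X = (-58)²/(-9670) = 3364*(-1/9670) = -1682/4835 ≈ -0.34788)
√(((X + s) - 553) - 22420) = √(((-1682/4835 + 3395) - 553) - 22420) = √((16413143/4835 - 553) - 22420) = √(13739388/4835 - 22420) = √(-94661312/4835) = 8*I*√7151366305/4835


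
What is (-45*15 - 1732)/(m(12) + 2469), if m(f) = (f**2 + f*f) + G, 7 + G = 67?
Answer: -2407/2817 ≈ -0.85445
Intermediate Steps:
G = 60 (G = -7 + 67 = 60)
m(f) = 60 + 2*f**2 (m(f) = (f**2 + f*f) + 60 = (f**2 + f**2) + 60 = 2*f**2 + 60 = 60 + 2*f**2)
(-45*15 - 1732)/(m(12) + 2469) = (-45*15 - 1732)/((60 + 2*12**2) + 2469) = (-675 - 1732)/((60 + 2*144) + 2469) = -2407/((60 + 288) + 2469) = -2407/(348 + 2469) = -2407/2817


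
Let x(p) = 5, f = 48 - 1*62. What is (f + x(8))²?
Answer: 81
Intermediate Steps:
f = -14 (f = 48 - 62 = -14)
(f + x(8))² = (-14 + 5)² = (-9)² = 81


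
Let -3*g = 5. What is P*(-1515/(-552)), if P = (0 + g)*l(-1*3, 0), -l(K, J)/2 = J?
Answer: 0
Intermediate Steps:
g = -5/3 (g = -⅓*5 = -5/3 ≈ -1.6667)
l(K, J) = -2*J
P = 0 (P = (0 - 5/3)*(-2*0) = -5/3*0 = 0)
P*(-1515/(-552)) = 0*(-1515/(-552)) = 0*(-1515*(-1/552)) = 0*(505/184) = 0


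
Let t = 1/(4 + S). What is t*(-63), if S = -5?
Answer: 63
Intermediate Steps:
t = -1 (t = 1/(4 - 5) = 1/(-1) = -1)
t*(-63) = -1*(-63) = 63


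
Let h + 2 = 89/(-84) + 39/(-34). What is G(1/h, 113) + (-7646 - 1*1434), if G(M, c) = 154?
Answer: -8926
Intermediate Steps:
h = -6007/1428 (h = -2 + (89/(-84) + 39/(-34)) = -2 + (89*(-1/84) + 39*(-1/34)) = -2 + (-89/84 - 39/34) = -2 - 3151/1428 = -6007/1428 ≈ -4.2066)
G(1/h, 113) + (-7646 - 1*1434) = 154 + (-7646 - 1*1434) = 154 + (-7646 - 1434) = 154 - 9080 = -8926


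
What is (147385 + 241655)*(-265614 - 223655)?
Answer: -190345211760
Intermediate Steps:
(147385 + 241655)*(-265614 - 223655) = 389040*(-489269) = -190345211760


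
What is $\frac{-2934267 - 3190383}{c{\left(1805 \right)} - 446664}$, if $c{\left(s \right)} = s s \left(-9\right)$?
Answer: $\frac{2041550}{9922963} \approx 0.20574$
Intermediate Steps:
$c{\left(s \right)} = - 9 s^{2}$ ($c{\left(s \right)} = s^{2} \left(-9\right) = - 9 s^{2}$)
$\frac{-2934267 - 3190383}{c{\left(1805 \right)} - 446664} = \frac{-2934267 - 3190383}{- 9 \cdot 1805^{2} - 446664} = - \frac{6124650}{\left(-9\right) 3258025 - 446664} = - \frac{6124650}{-29322225 - 446664} = - \frac{6124650}{-29768889} = \left(-6124650\right) \left(- \frac{1}{29768889}\right) = \frac{2041550}{9922963}$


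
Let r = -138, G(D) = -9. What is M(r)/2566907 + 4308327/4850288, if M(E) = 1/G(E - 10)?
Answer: 99531667761013/112052143972944 ≈ 0.88826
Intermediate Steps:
M(E) = -⅑ (M(E) = 1/(-9) = -⅑)
M(r)/2566907 + 4308327/4850288 = -⅑/2566907 + 4308327/4850288 = -⅑*1/2566907 + 4308327*(1/4850288) = -1/23102163 + 4308327/4850288 = 99531667761013/112052143972944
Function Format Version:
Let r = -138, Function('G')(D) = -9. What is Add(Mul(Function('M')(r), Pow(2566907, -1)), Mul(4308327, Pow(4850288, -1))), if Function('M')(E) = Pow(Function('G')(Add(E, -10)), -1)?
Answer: Rational(99531667761013, 112052143972944) ≈ 0.88826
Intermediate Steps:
Function('M')(E) = Rational(-1, 9) (Function('M')(E) = Pow(-9, -1) = Rational(-1, 9))
Add(Mul(Function('M')(r), Pow(2566907, -1)), Mul(4308327, Pow(4850288, -1))) = Add(Mul(Rational(-1, 9), Pow(2566907, -1)), Mul(4308327, Pow(4850288, -1))) = Add(Mul(Rational(-1, 9), Rational(1, 2566907)), Mul(4308327, Rational(1, 4850288))) = Add(Rational(-1, 23102163), Rational(4308327, 4850288)) = Rational(99531667761013, 112052143972944)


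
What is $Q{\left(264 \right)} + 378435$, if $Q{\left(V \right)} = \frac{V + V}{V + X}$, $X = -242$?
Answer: $378459$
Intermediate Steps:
$Q{\left(V \right)} = \frac{2 V}{-242 + V}$ ($Q{\left(V \right)} = \frac{V + V}{V - 242} = \frac{2 V}{-242 + V}$)
$Q{\left(264 \right)} + 378435 = 2 \cdot 264 \frac{1}{-242 + 264} + 378435 = 2 \cdot 264 \cdot \frac{1}{22} + 378435 = 24 + 378435 = 378459$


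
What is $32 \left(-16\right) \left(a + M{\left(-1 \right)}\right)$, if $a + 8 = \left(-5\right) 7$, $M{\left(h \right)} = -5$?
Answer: $24576$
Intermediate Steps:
$a = -43$ ($a = -8 - 35 = -43$)
$32 \left(-16\right) \left(a + M{\left(-1 \right)}\right) = 32 \left(-16\right) \left(-43 - 5\right) = \left(-512\right) \left(-48\right) = 24576$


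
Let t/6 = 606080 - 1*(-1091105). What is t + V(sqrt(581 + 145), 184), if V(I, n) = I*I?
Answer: 10183836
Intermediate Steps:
V(I, n) = I**2
t = 10183110 (t = 6*(606080 - 1*(-1091105)) = 6*(606080 + 1091105) = 6*1697185 = 10183110)
t + V(sqrt(581 + 145), 184) = 10183110 + (sqrt(581 + 145))**2 = 10183110 + (sqrt(726))**2 = 10183110 + (11*sqrt(6))**2 = 10183110 + 726 = 10183836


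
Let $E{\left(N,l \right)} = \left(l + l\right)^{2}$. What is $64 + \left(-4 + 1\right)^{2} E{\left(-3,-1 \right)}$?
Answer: $100$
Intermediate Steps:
$E{\left(N,l \right)} = 4 l^{2}$ ($E{\left(N,l \right)} = \left(2 l\right)^{2} = 4 l^{2}$)
$64 + \left(-4 + 1\right)^{2} E{\left(-3,-1 \right)} = 64 + \left(-4 + 1\right)^{2} \cdot 4 \left(-1\right)^{2} = 64 + \left(-3\right)^{2} \cdot 4 \cdot 1 = 64 + 9 \cdot 4 = 64 + 36 = 100$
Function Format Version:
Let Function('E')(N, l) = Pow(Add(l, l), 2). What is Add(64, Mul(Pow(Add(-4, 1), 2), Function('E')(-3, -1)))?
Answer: 100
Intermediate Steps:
Function('E')(N, l) = Mul(4, Pow(l, 2)) (Function('E')(N, l) = Pow(Mul(2, l), 2) = Mul(4, Pow(l, 2)))
Add(64, Mul(Pow(Add(-4, 1), 2), Function('E')(-3, -1))) = Add(64, Mul(Pow(Add(-4, 1), 2), Mul(4, Pow(-1, 2)))) = Add(64, Mul(Pow(-3, 2), Mul(4, 1))) = Add(64, Mul(9, 4)) = Add(64, 36) = 100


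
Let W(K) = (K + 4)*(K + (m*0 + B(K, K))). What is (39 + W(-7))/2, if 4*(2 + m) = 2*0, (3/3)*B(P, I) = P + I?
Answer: 51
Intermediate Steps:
B(P, I) = I + P (B(P, I) = P + I = I + P)
m = -2 (m = -2 + (2*0)/4 = -2 + (¼)*0 = -2 + 0 = -2)
W(K) = 3*K*(4 + K) (W(K) = (K + 4)*(K + (-2*0 + (K + K))) = (4 + K)*(K + (0 + 2*K)) = (4 + K)*(K + 2*K) = (4 + K)*(3*K) = 3*K*(4 + K))
(39 + W(-7))/2 = (39 + 3*(-7)*(4 - 7))/2 = (39 + 3*(-7)*(-3))*(½) = (39 + 63)*(½) = 102*(½) = 51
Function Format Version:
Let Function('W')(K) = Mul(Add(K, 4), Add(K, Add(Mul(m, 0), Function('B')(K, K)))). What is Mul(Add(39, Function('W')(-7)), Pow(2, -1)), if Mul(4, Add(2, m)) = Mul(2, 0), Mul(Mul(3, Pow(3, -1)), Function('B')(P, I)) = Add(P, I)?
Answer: 51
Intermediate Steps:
Function('B')(P, I) = Add(I, P) (Function('B')(P, I) = Add(P, I) = Add(I, P))
m = -2 (m = Add(-2, Mul(Rational(1, 4), Mul(2, 0))) = Add(-2, Mul(Rational(1, 4), 0)) = Add(-2, 0) = -2)
Function('W')(K) = Mul(3, K, Add(4, K)) (Function('W')(K) = Mul(Add(K, 4), Add(K, Add(Mul(-2, 0), Add(K, K)))) = Mul(Add(4, K), Add(K, Add(0, Mul(2, K)))) = Mul(Add(4, K), Add(K, Mul(2, K))) = Mul(Add(4, K), Mul(3, K)) = Mul(3, K, Add(4, K)))
Mul(Add(39, Function('W')(-7)), Pow(2, -1)) = Mul(Add(39, Mul(3, -7, Add(4, -7))), Pow(2, -1)) = Mul(Add(39, Mul(3, -7, -3)), Rational(1, 2)) = Mul(Add(39, 63), Rational(1, 2)) = Mul(102, Rational(1, 2)) = 51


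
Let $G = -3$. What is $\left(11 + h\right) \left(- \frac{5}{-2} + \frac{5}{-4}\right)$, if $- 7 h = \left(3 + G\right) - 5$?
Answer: $\frac{205}{14} \approx 14.643$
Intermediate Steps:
$h = \frac{5}{7}$ ($h = - \frac{\left(3 - 3\right) - 5}{7} = - \frac{0 - 5}{7} = \left(- \frac{1}{7}\right) \left(-5\right) = \frac{5}{7} \approx 0.71429$)
$\left(11 + h\right) \left(- \frac{5}{-2} + \frac{5}{-4}\right) = \left(11 + \frac{5}{7}\right) \left(- \frac{5}{-2} + \frac{5}{-4}\right) = \frac{82 \left(\left(-5\right) \left(- \frac{1}{2}\right) + 5 \left(- \frac{1}{4}\right)\right)}{7} = \frac{82 \left(\frac{5}{2} - \frac{5}{4}\right)}{7} = \frac{82}{7} \cdot \frac{5}{4} = \frac{205}{14}$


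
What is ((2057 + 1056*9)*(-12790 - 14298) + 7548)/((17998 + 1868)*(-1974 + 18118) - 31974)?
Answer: -31315682/32068473 ≈ -0.97653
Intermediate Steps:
((2057 + 1056*9)*(-12790 - 14298) + 7548)/((17998 + 1868)*(-1974 + 18118) - 31974) = ((2057 + 9504)*(-27088) + 7548)/(19866*16144 - 31974) = (11561*(-27088) + 7548)/(320716704 - 31974) = (-313164368 + 7548)/320684730 = -313156820*1/320684730 = -31315682/32068473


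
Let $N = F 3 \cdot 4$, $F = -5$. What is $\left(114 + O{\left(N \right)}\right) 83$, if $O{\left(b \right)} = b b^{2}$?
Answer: $-17918538$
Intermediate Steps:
$N = -60$ ($N = \left(-5\right) 3 \cdot 4 = \left(-15\right) 4 = -60$)
$O{\left(b \right)} = b^{3}$
$\left(114 + O{\left(N \right)}\right) 83 = \left(114 + \left(-60\right)^{3}\right) 83 = \left(114 - 216000\right) 83 = \left(-215886\right) 83 = -17918538$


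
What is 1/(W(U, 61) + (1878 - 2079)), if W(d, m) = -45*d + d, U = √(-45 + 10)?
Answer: I/(-201*I + 44*√35) ≈ -0.0018583 + 0.0024067*I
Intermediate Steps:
U = I*√35 (U = √(-35) = I*√35 ≈ 5.9161*I)
W(d, m) = -44*d
1/(W(U, 61) + (1878 - 2079)) = 1/(-44*I*√35 + (1878 - 2079)) = 1/(-44*I*√35 - 201) = 1/(-201 - 44*I*√35)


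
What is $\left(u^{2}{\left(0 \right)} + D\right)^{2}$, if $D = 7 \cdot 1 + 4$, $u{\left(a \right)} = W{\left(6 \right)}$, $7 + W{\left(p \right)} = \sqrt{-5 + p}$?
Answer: $2209$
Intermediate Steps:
$W{\left(p \right)} = -7 + \sqrt{-5 + p}$
$u{\left(a \right)} = -6$ ($u{\left(a \right)} = -7 + \sqrt{-5 + 6} = -7 + \sqrt{1} = -7 + 1 = -6$)
$D = 11$ ($D = 7 + 4 = 11$)
$\left(u^{2}{\left(0 \right)} + D\right)^{2} = \left(\left(-6\right)^{2} + 11\right)^{2} = \left(36 + 11\right)^{2} = 47^{2} = 2209$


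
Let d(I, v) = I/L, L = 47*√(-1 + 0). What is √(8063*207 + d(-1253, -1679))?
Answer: √(3686911569 + 58891*I)/47 ≈ 1291.9 + 0.010318*I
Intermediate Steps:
L = 47*I (L = 47*√(-1) = 47*I ≈ 47.0*I)
d(I, v) = -I*I/47 (d(I, v) = I/((47*I)) = I*(-I/47) = -I*I/47)
√(8063*207 + d(-1253, -1679)) = √(8063*207 - 1/47*I*(-1253)) = √(1669041 + 1253*I/47)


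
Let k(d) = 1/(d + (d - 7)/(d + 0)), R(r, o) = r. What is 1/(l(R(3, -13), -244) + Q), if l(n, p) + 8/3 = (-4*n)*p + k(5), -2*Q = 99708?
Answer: -69/3238063 ≈ -2.1309e-5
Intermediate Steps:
Q = -49854 (Q = -½*99708 = -49854)
k(d) = 1/(d + (-7 + d)/d)
l(n, p) = -169/69 - 4*n*p (l(n, p) = -8/3 + ((-4*n)*p + 5/(-7 + 5 + 5²)) = -8/3 + (-4*n*p + 5/(-7 + 5 + 25)) = -8/3 + (-4*n*p + 5/23) = -8/3 + (5/23 - 4*n*p) = -169/69 - 4*n*p)
1/(l(R(3, -13), -244) + Q) = 1/((-169/69 - 4*3*(-244)) - 49854) = 1/((-169/69 + 2928) - 49854) = 1/(201863/69 - 49854) = 1/(-3238063/69) = -69/3238063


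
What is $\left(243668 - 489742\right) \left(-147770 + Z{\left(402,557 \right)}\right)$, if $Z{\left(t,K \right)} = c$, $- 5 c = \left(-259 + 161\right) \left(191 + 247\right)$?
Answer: $\frac{171249294524}{5} \approx 3.425 \cdot 10^{10}$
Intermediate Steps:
$c = \frac{42924}{5}$ ($c = - \frac{\left(-259 + 161\right) \left(191 + 247\right)}{5} = - \frac{\left(-98\right) 438}{5} = \left(- \frac{1}{5}\right) \left(-42924\right) = \frac{42924}{5} \approx 8584.8$)
$Z{\left(t,K \right)} = \frac{42924}{5}$
$\left(243668 - 489742\right) \left(-147770 + Z{\left(402,557 \right)}\right) = \left(243668 - 489742\right) \left(-147770 + \frac{42924}{5}\right) = \left(-246074\right) \left(- \frac{695926}{5}\right) = \frac{171249294524}{5}$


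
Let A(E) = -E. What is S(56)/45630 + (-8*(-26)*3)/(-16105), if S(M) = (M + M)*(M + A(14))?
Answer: 315232/4899141 ≈ 0.064344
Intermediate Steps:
S(M) = 2*M*(-14 + M) (S(M) = (M + M)*(M - 1*14) = (2*M)*(M - 14) = (2*M)*(-14 + M) = 2*M*(-14 + M))
S(56)/45630 + (-8*(-26)*3)/(-16105) = (2*56*(-14 + 56))/45630 + (-8*(-26)*3)/(-16105) = (2*56*42)*(1/45630) + (208*3)*(-1/16105) = 4704*(1/45630) + 624*(-1/16105) = 784/7605 - 624/16105 = 315232/4899141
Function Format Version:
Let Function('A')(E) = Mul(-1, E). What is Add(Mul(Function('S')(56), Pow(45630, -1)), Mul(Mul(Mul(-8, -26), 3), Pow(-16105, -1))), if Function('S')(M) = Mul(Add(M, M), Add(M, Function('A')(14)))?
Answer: Rational(315232, 4899141) ≈ 0.064344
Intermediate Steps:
Function('S')(M) = Mul(2, M, Add(-14, M)) (Function('S')(M) = Mul(Add(M, M), Add(M, Mul(-1, 14))) = Mul(Mul(2, M), Add(M, -14)) = Mul(Mul(2, M), Add(-14, M)) = Mul(2, M, Add(-14, M)))
Add(Mul(Function('S')(56), Pow(45630, -1)), Mul(Mul(Mul(-8, -26), 3), Pow(-16105, -1))) = Add(Mul(Mul(2, 56, Add(-14, 56)), Pow(45630, -1)), Mul(Mul(Mul(-8, -26), 3), Pow(-16105, -1))) = Add(Mul(Mul(2, 56, 42), Rational(1, 45630)), Mul(Mul(208, 3), Rational(-1, 16105))) = Add(Mul(4704, Rational(1, 45630)), Mul(624, Rational(-1, 16105))) = Add(Rational(784, 7605), Rational(-624, 16105)) = Rational(315232, 4899141)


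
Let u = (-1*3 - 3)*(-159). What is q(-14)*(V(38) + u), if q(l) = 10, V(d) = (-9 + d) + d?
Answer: 10210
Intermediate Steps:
V(d) = -9 + 2*d
u = 954 (u = (-3 - 3)*(-159) = -6*(-159) = 954)
q(-14)*(V(38) + u) = 10*((-9 + 2*38) + 954) = 10*((-9 + 76) + 954) = 10*(67 + 954) = 10*1021 = 10210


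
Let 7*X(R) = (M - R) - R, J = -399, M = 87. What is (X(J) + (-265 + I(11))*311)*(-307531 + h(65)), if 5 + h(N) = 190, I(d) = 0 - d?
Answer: 184397457582/7 ≈ 2.6342e+10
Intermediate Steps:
I(d) = -d
h(N) = 185 (h(N) = -5 + 190 = 185)
X(R) = 87/7 - 2*R/7 (X(R) = ((87 - R) - R)/7 = (87 - 2*R)/7 = 87/7 - 2*R/7)
(X(J) + (-265 + I(11))*311)*(-307531 + h(65)) = ((87/7 - 2/7*(-399)) + (-265 - 1*11)*311)*(-307531 + 185) = ((87/7 + 114) + (-265 - 11)*311)*(-307346) = (885/7 - 276*311)*(-307346) = (885/7 - 85836)*(-307346) = -599967/7*(-307346) = 184397457582/7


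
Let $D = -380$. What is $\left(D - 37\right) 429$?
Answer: $-178893$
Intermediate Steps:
$\left(D - 37\right) 429 = \left(-380 - 37\right) 429 = \left(-417\right) 429 = -178893$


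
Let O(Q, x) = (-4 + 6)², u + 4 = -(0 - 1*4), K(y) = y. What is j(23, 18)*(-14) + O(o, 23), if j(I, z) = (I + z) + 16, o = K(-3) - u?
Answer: -794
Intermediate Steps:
u = 0 (u = -4 - (0 - 1*4) = -4 - (0 - 4) = -4 - 1*(-4) = -4 + 4 = 0)
o = -3 (o = -3 - 1*0 = -3 + 0 = -3)
O(Q, x) = 4 (O(Q, x) = 2² = 4)
j(I, z) = 16 + I + z
j(23, 18)*(-14) + O(o, 23) = (16 + 23 + 18)*(-14) + 4 = 57*(-14) + 4 = -798 + 4 = -794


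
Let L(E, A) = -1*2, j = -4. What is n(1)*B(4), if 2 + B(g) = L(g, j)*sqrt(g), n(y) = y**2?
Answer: -6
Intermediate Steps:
L(E, A) = -2
B(g) = -2 - 2*sqrt(g)
n(1)*B(4) = 1**2*(-2 - 2*sqrt(4)) = 1*(-2 - 2*2) = 1*(-2 - 4) = 1*(-6) = -6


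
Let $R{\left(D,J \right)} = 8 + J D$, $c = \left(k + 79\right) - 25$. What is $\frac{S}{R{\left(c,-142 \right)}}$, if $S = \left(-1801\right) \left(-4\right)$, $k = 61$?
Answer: $- \frac{3602}{8161} \approx -0.44137$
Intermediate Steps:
$c = 115$ ($c = \left(61 + 79\right) - 25 = 140 - 25 = 115$)
$R{\left(D,J \right)} = 8 + D J$
$S = 7204$
$\frac{S}{R{\left(c,-142 \right)}} = \frac{7204}{8 + 115 \left(-142\right)} = \frac{7204}{8 - 16330} = \frac{7204}{-16322} = 7204 \left(- \frac{1}{16322}\right) = - \frac{3602}{8161}$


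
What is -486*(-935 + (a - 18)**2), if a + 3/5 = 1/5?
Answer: 7246746/25 ≈ 2.8987e+5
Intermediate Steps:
a = -2/5 (a = -3/5 + 1/5 = -2/5 ≈ -0.40000)
-486*(-935 + (a - 18)**2) = -486*(-935 + (-2/5 - 18)**2) = -486*(-935 + (-92/5)**2) = -486*(-935 + 8464/25) = -486*(-14911/25) = 7246746/25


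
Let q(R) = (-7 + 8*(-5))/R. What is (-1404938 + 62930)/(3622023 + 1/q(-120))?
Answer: -21024792/56745067 ≈ -0.37051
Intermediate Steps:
q(R) = -47/R (q(R) = (-7 - 40)/R = -47/R)
(-1404938 + 62930)/(3622023 + 1/q(-120)) = (-1404938 + 62930)/(3622023 + 1/(-47/(-120))) = -1342008/(3622023 + 1/(-47*(-1/120))) = -1342008/(3622023 + 1/(47/120)) = -1342008/(3622023 + 120/47) = -1342008/170235201/47 = -1342008*47/170235201 = -21024792/56745067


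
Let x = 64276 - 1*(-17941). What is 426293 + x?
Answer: 508510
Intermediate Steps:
x = 82217 (x = 64276 + 17941 = 82217)
426293 + x = 426293 + 82217 = 508510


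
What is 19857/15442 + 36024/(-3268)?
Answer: -6465657/664006 ≈ -9.7374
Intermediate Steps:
19857/15442 + 36024/(-3268) = 19857*(1/15442) + 36024*(-1/3268) = 19857/15442 - 474/43 = -6465657/664006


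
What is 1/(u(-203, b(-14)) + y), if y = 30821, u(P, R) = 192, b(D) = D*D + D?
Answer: 1/31013 ≈ 3.2245e-5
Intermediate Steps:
b(D) = D + D² (b(D) = D² + D = D + D²)
1/(u(-203, b(-14)) + y) = 1/(192 + 30821) = 1/31013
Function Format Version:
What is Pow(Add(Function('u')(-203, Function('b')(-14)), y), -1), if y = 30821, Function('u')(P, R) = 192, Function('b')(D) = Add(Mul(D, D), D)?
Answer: Rational(1, 31013) ≈ 3.2245e-5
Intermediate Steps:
Function('b')(D) = Add(D, Pow(D, 2)) (Function('b')(D) = Add(Pow(D, 2), D) = Add(D, Pow(D, 2)))
Pow(Add(Function('u')(-203, Function('b')(-14)), y), -1) = Pow(Add(192, 30821), -1) = Pow(31013, -1) = Rational(1, 31013)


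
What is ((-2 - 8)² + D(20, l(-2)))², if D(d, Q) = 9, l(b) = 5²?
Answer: 11881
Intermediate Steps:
l(b) = 25
((-2 - 8)² + D(20, l(-2)))² = ((-2 - 8)² + 9)² = ((-10)² + 9)² = (100 + 9)² = 109² = 11881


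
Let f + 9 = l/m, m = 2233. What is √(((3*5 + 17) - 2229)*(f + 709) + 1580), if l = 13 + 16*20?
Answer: I*√7662169181513/2233 ≈ 1239.6*I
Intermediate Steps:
l = 333 (l = 13 + 320 = 333)
f = -19764/2233 (f = -9 + 333/2233 = -19764/2233 ≈ -8.8509)
√(((3*5 + 17) - 2229)*(f + 709) + 1580) = √(((3*5 + 17) - 2229)*(-19764/2233 + 709) + 1580) = √(((15 + 17) - 2229)*(1563433/2233) + 1580) = √((32 - 2229)*(1563433/2233) + 1580) = √(-2197*1563433/2233 + 1580) = √(-3434862301/2233 + 1580) = √(-3431334161/2233) = I*√7662169181513/2233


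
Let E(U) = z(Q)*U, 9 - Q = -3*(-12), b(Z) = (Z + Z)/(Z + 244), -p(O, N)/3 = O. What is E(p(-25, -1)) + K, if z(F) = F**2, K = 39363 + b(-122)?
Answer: 94036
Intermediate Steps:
p(O, N) = -3*O
b(Z) = 2*Z/(244 + Z) (b(Z) = (2*Z)/(244 + Z) = 2*Z/(244 + Z))
K = 39361 (K = 39363 + 2*(-122)/(244 - 122) = 39363 + 2*(-122)/122 = 39363 + 2*(-122)*(1/122) = 39363 - 2 = 39361)
Q = -27 (Q = 9 - (-3)*(-12) = 9 - 1*36 = 9 - 36 = -27)
E(U) = 729*U (E(U) = (-27)**2*U = 729*U)
E(p(-25, -1)) + K = 729*(-3*(-25)) + 39361 = 729*75 + 39361 = 54675 + 39361 = 94036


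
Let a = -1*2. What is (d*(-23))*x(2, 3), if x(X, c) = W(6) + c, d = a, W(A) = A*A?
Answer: 1794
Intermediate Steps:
a = -2
W(A) = A**2
d = -2
x(X, c) = 36 + c (x(X, c) = 6**2 + c = 36 + c)
(d*(-23))*x(2, 3) = (-2*(-23))*(36 + 3) = 46*39 = 1794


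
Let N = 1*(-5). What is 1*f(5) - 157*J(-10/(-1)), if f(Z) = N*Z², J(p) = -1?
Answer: 32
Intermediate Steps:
N = -5
f(Z) = -5*Z²
1*f(5) - 157*J(-10/(-1)) = 1*(-5*5²) - 157*(-1) = 1*(-5*25) + 157 = 1*(-125) + 157 = -125 + 157 = 32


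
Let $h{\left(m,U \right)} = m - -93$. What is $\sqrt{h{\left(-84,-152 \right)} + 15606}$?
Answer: $3 \sqrt{1735} \approx 124.96$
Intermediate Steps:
$h{\left(m,U \right)} = 93 + m$ ($h{\left(m,U \right)} = m + 93 = 93 + m$)
$\sqrt{h{\left(-84,-152 \right)} + 15606} = \sqrt{\left(93 - 84\right) + 15606} = \sqrt{9 + 15606} = \sqrt{15615} = 3 \sqrt{1735}$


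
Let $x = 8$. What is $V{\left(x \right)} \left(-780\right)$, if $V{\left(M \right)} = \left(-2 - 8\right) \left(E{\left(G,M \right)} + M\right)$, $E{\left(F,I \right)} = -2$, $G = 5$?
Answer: $46800$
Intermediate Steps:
$V{\left(M \right)} = 20 - 10 M$ ($V{\left(M \right)} = \left(-2 - 8\right) \left(-2 + M\right) = - 10 \left(-2 + M\right) = 20 - 10 M$)
$V{\left(x \right)} \left(-780\right) = \left(20 - 80\right) \left(-780\right) = \left(-60\right) \left(-780\right) = 46800$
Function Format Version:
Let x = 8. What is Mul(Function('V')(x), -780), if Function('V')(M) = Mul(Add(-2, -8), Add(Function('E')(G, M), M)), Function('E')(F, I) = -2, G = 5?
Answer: 46800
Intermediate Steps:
Function('V')(M) = Add(20, Mul(-10, M)) (Function('V')(M) = Mul(Add(-2, -8), Add(-2, M)) = Mul(-10, Add(-2, M)) = Add(20, Mul(-10, M)))
Mul(Function('V')(x), -780) = Mul(Add(20, Mul(-10, 8)), -780) = Mul(Add(20, -80), -780) = Mul(-60, -780) = 46800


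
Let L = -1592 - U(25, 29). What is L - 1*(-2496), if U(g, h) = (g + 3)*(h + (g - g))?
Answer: 92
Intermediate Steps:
U(g, h) = h*(3 + g) (U(g, h) = (3 + g)*(h + 0) = (3 + g)*h = h*(3 + g))
L = -2404 (L = -1592 - 29*(3 + 25) = -1592 - 29*28 = -1592 - 1*812 = -1592 - 812 = -2404)
L - 1*(-2496) = -2404 - 1*(-2496) = -2404 + 2496 = 92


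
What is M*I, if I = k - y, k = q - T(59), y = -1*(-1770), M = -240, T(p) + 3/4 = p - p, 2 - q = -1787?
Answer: -4740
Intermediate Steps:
q = 1789 (q = 2 - 1*(-1787) = 2 + 1787 = 1789)
T(p) = -3/4 (T(p) = -3/4 + (p - p) = -3/4 + 0 = -3/4)
y = 1770
k = 7159/4 (k = 1789 - 1*(-3/4) = 1789 + 3/4 = 7159/4 ≈ 1789.8)
I = 79/4 (I = 7159/4 - 1*1770 = 7159/4 - 1770 = 79/4 ≈ 19.750)
M*I = -240*79/4 = -4740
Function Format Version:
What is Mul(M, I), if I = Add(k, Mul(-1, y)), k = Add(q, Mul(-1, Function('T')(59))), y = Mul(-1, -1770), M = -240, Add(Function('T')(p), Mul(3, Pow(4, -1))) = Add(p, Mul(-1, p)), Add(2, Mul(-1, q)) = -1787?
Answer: -4740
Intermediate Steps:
q = 1789 (q = Add(2, Mul(-1, -1787)) = Add(2, 1787) = 1789)
Function('T')(p) = Rational(-3, 4) (Function('T')(p) = Add(Rational(-3, 4), Add(p, Mul(-1, p))) = Add(Rational(-3, 4), 0) = Rational(-3, 4))
y = 1770
k = Rational(7159, 4) (k = Add(1789, Mul(-1, Rational(-3, 4))) = Add(1789, Rational(3, 4)) = Rational(7159, 4) ≈ 1789.8)
I = Rational(79, 4) (I = Add(Rational(7159, 4), Mul(-1, 1770)) = Add(Rational(7159, 4), -1770) = Rational(79, 4) ≈ 19.750)
Mul(M, I) = Mul(-240, Rational(79, 4)) = -4740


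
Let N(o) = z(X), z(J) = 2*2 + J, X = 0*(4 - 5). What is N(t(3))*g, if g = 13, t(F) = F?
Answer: 52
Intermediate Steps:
X = 0 (X = 0*(-1) = 0)
z(J) = 4 + J
N(o) = 4 (N(o) = 4 + 0 = 4)
N(t(3))*g = 4*13 = 52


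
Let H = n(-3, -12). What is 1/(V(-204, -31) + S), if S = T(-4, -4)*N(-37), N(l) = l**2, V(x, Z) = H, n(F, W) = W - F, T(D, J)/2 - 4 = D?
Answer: -1/9 ≈ -0.11111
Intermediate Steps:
T(D, J) = 8 + 2*D
H = -9 (H = -12 - 1*(-3) = -12 + 3 = -9)
V(x, Z) = -9
S = 0 (S = (8 + 2*(-4))*(-37)**2 = (8 - 8)*1369 = 0*1369 = 0)
1/(V(-204, -31) + S) = 1/(-9 + 0) = 1/(-9) = -1/9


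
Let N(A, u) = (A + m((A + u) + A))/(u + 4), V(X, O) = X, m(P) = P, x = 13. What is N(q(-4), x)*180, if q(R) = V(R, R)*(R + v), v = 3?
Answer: 4500/17 ≈ 264.71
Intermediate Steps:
q(R) = R*(3 + R) (q(R) = R*(R + 3) = R*(3 + R))
N(A, u) = (u + 3*A)/(4 + u) (N(A, u) = (A + ((A + u) + A))/(u + 4) = (A + (u + 2*A))/(4 + u) = (u + 3*A)/(4 + u))
N(q(-4), x)*180 = ((13 + 3*(-4*(3 - 4)))/(4 + 13))*180 = ((13 + 3*(-4*(-1)))/17)*180 = ((13 + 3*4)/17)*180 = ((13 + 12)/17)*180 = ((1/17)*25)*180 = (25/17)*180 = 4500/17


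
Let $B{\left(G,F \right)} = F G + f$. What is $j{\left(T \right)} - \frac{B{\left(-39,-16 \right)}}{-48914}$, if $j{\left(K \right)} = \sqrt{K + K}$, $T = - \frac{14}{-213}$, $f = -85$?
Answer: $\frac{539}{48914} + \frac{2 \sqrt{1491}}{213} \approx 0.37359$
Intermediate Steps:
$B{\left(G,F \right)} = -85 + F G$ ($B{\left(G,F \right)} = F G - 85 = -85 + F G$)
$T = \frac{14}{213}$ ($T = \left(-14\right) \left(- \frac{1}{213}\right) = \frac{14}{213} \approx 0.065728$)
$j{\left(K \right)} = \sqrt{2} \sqrt{K}$ ($j{\left(K \right)} = \sqrt{2 K} = \sqrt{2} \sqrt{K}$)
$j{\left(T \right)} - \frac{B{\left(-39,-16 \right)}}{-48914} = \sqrt{2} \sqrt{\frac{14}{213}} - \frac{-85 - -624}{-48914} = \sqrt{2} \frac{\sqrt{2982}}{213} - \left(-85 + 624\right) \left(- \frac{1}{48914}\right) = \frac{2 \sqrt{1491}}{213} - 539 \left(- \frac{1}{48914}\right) = \frac{2 \sqrt{1491}}{213} - - \frac{539}{48914} = \frac{2 \sqrt{1491}}{213} + \frac{539}{48914} = \frac{539}{48914} + \frac{2 \sqrt{1491}}{213}$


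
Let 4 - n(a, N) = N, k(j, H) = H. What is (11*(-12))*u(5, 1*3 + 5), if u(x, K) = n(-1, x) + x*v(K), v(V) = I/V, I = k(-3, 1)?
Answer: 99/2 ≈ 49.500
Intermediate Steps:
I = 1
n(a, N) = 4 - N
v(V) = 1/V
u(x, K) = 4 - x + x/K (u(x, K) = (4 - x) + x/K = 4 - x + x/K)
(11*(-12))*u(5, 1*3 + 5) = (11*(-12))*(4 - 1*5 + 5/(1*3 + 5)) = -132*(4 - 5 + 5/(3 + 5)) = -132*(4 - 5 + 5/8) = -132*(-3/8) = 99/2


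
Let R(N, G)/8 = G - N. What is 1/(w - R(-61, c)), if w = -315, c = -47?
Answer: -1/427 ≈ -0.0023419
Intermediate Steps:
R(N, G) = -8*N + 8*G (R(N, G) = 8*(G - N) = -8*N + 8*G)
1/(w - R(-61, c)) = 1/(-315 - (-8*(-61) + 8*(-47))) = 1/(-315 - (488 - 376)) = 1/(-315 - 1*112) = 1/(-315 - 112) = 1/(-427) = -1/427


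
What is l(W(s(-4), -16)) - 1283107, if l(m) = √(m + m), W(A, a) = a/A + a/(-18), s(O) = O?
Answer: -1283107 + 2*√22/3 ≈ -1.2831e+6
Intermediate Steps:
W(A, a) = -a/18 + a/A (W(A, a) = a/A + a*(-1/18) = a/A - a/18 = -a/18 + a/A)
l(m) = √2*√m (l(m) = √(2*m) = √2*√m)
l(W(s(-4), -16)) - 1283107 = √2*√(-1/18*(-16) - 16/(-4)) - 1283107 = √2*√(8/9 - 16*(-¼)) - 1283107 = √2*√(8/9 + 4) - 1283107 = √2*√(44/9) - 1283107 = √2*(2*√11/3) - 1283107 = 2*√22/3 - 1283107 = -1283107 + 2*√22/3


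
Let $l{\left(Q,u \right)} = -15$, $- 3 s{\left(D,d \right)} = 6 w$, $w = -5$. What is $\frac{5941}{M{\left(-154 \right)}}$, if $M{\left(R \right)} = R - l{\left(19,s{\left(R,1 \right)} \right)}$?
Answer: $- \frac{5941}{139} \approx -42.741$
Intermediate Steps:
$s{\left(D,d \right)} = 10$ ($s{\left(D,d \right)} = - \frac{6 \left(-5\right)}{3} = \left(- \frac{1}{3}\right) \left(-30\right) = 10$)
$M{\left(R \right)} = 15 + R$ ($M{\left(R \right)} = R - -15 = R + 15 = 15 + R$)
$\frac{5941}{M{\left(-154 \right)}} = \frac{5941}{15 - 154} = \frac{5941}{-139} = 5941 \left(- \frac{1}{139}\right) = - \frac{5941}{139}$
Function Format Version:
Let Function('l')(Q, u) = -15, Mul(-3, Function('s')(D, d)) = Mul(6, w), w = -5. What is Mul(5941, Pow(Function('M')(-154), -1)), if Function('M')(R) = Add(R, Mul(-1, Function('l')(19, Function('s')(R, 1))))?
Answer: Rational(-5941, 139) ≈ -42.741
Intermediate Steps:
Function('s')(D, d) = 10 (Function('s')(D, d) = Mul(Rational(-1, 3), Mul(6, -5)) = Mul(Rational(-1, 3), -30) = 10)
Function('M')(R) = Add(15, R) (Function('M')(R) = Add(R, Mul(-1, -15)) = Add(R, 15) = Add(15, R))
Mul(5941, Pow(Function('M')(-154), -1)) = Mul(5941, Pow(Add(15, -154), -1)) = Mul(5941, Pow(-139, -1)) = Mul(5941, Rational(-1, 139)) = Rational(-5941, 139)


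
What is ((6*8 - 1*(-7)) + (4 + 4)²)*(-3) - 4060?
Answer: -4417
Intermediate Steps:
((6*8 - 1*(-7)) + (4 + 4)²)*(-3) - 4060 = ((48 + 7) + 8²)*(-3) - 4060 = (55 + 64)*(-3) - 4060 = 119*(-3) - 4060 = -357 - 4060 = -4417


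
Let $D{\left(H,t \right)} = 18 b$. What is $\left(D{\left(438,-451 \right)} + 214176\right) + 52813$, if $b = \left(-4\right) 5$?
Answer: $266629$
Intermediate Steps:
$b = -20$
$D{\left(H,t \right)} = -360$ ($D{\left(H,t \right)} = 18 \left(-20\right) = -360$)
$\left(D{\left(438,-451 \right)} + 214176\right) + 52813 = \left(-360 + 214176\right) + 52813 = 213816 + 52813 = 266629$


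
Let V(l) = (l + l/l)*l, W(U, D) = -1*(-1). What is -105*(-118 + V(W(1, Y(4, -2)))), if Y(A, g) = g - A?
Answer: 12180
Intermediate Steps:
W(U, D) = 1
V(l) = l*(1 + l) (V(l) = (l + 1)*l = (1 + l)*l = l*(1 + l))
-105*(-118 + V(W(1, Y(4, -2)))) = -105*(-118 + 1*(1 + 1)) = -105*(-118 + 1*2) = -105*(-118 + 2) = -105*(-116) = 12180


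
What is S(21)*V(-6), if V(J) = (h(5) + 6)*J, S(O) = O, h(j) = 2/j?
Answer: -4032/5 ≈ -806.40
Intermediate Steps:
V(J) = 32*J/5 (V(J) = (2/5 + 6)*J = (2*(⅕) + 6)*J = (⅖ + 6)*J = 32*J/5)
S(21)*V(-6) = 21*((32/5)*(-6)) = 21*(-192/5) = -4032/5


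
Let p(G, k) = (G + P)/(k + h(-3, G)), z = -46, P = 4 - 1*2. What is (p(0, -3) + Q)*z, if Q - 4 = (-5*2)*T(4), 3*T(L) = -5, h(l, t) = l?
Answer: -2806/3 ≈ -935.33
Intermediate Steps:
P = 2 (P = 4 - 2 = 2)
T(L) = -5/3 (T(L) = (⅓)*(-5) = -5/3)
Q = 62/3 (Q = 4 - 5*2*(-5/3) = 4 - 10*(-5/3) = 4 + 50/3 = 62/3 ≈ 20.667)
p(G, k) = (2 + G)/(-3 + k) (p(G, k) = (G + 2)/(k - 3) = (2 + G)/(-3 + k))
(p(0, -3) + Q)*z = ((2 + 0)/(-3 - 3) + 62/3)*(-46) = (2/(-6) + 62/3)*(-46) = (-⅙*2 + 62/3)*(-46) = (-⅓ + 62/3)*(-46) = (61/3)*(-46) = -2806/3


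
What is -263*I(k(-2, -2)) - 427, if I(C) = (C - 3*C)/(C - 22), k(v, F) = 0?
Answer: -427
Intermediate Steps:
I(C) = -2*C/(-22 + C) (I(C) = (-2*C)/(-22 + C) = -2*C/(-22 + C))
-263*I(k(-2, -2)) - 427 = -(-526)*0/(-22 + 0) - 427 = -(-526)*0/(-22) - 427 = -(-526)*0*(-1)/22 - 427 = -263*0 - 427 = 0 - 427 = -427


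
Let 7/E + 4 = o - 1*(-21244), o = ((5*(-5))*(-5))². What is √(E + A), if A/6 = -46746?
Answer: I*√381174800177045/36865 ≈ 529.6*I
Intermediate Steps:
A = -280476 (A = 6*(-46746) = -280476)
o = 15625 (o = (-25*(-5))² = 125² = 15625)
E = 7/36865 (E = 7/(-4 + (15625 - 1*(-21244))) = 7/(-4 + (15625 + 21244)) = 7/(-4 + 36869) = 7/36865 ≈ 0.00018988)
√(E + A) = √(7/36865 - 280476) = √(-10339747733/36865) = I*√381174800177045/36865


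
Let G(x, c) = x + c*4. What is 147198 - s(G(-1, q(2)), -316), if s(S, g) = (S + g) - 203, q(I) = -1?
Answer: 147722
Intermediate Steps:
G(x, c) = x + 4*c
s(S, g) = -203 + S + g
147198 - s(G(-1, q(2)), -316) = 147198 - (-203 + (-1 + 4*(-1)) - 316) = 147198 - (-203 + (-1 - 4) - 316) = 147198 - (-203 - 5 - 316) = 147198 - 1*(-524) = 147198 + 524 = 147722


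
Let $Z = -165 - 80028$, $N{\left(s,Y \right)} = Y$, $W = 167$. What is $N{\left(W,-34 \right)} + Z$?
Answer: $-80227$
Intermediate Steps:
$Z = -80193$ ($Z = -165 - 80028 = -80193$)
$N{\left(W,-34 \right)} + Z = -34 - 80193 = -80227$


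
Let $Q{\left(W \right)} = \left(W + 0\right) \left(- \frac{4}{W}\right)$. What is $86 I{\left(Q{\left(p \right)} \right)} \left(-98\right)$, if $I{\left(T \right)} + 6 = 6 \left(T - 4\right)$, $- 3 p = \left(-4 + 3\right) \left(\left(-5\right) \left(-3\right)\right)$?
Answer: $455112$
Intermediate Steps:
$p = 5$ ($p = - \frac{\left(-4 + 3\right) \left(\left(-5\right) \left(-3\right)\right)}{3} = - \frac{\left(-1\right) 15}{3} = \left(- \frac{1}{3}\right) \left(-15\right) = 5$)
$Q{\left(W \right)} = -4$ ($Q{\left(W \right)} = W \left(- \frac{4}{W}\right) = -4$)
$I{\left(T \right)} = -30 + 6 T$ ($I{\left(T \right)} = -6 + 6 \left(T - 4\right) = -6 + 6 \left(-4 + T\right) = -6 + \left(-24 + 6 T\right) = -30 + 6 T$)
$86 I{\left(Q{\left(p \right)} \right)} \left(-98\right) = 86 \left(-30 + 6 \left(-4\right)\right) \left(-98\right) = 86 \left(-30 - 24\right) \left(-98\right) = 86 \left(-54\right) \left(-98\right) = \left(-4644\right) \left(-98\right) = 455112$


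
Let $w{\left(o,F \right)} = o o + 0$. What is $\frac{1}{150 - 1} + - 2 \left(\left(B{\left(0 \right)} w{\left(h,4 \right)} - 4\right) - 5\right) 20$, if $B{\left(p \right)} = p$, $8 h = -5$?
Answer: $\frac{53641}{149} \approx 360.01$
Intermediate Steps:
$h = - \frac{5}{8}$ ($h = \frac{1}{8} \left(-5\right) = - \frac{5}{8} \approx -0.625$)
$w{\left(o,F \right)} = o^{2}$ ($w{\left(o,F \right)} = o^{2} + 0 = o^{2}$)
$\frac{1}{150 - 1} + - 2 \left(\left(B{\left(0 \right)} w{\left(h,4 \right)} - 4\right) - 5\right) 20 = \frac{1}{150 - 1} + - 2 \left(\left(0 \left(- \frac{5}{8}\right)^{2} - 4\right) - 5\right) 20 = \frac{1}{149} + - 2 \left(\left(0 \cdot \frac{25}{64} - 4\right) - 5\right) 20 = \frac{1}{149} + - 2 \left(\left(0 - 4\right) - 5\right) 20 = \frac{1}{149} + - 2 \left(-4 - 5\right) 20 = \frac{1}{149} + \left(-2\right) \left(-9\right) 20 = \frac{1}{149} + 18 \cdot 20 = \frac{1}{149} + 360 = \frac{53641}{149}$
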